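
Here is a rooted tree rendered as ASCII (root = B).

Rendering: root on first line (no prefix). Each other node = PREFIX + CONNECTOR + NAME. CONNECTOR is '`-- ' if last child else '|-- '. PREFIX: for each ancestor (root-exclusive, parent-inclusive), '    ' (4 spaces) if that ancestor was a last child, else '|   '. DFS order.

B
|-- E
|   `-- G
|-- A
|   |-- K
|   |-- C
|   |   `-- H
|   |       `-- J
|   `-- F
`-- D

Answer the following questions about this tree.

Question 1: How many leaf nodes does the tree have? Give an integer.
Answer: 5

Derivation:
Leaves (nodes with no children): D, F, G, J, K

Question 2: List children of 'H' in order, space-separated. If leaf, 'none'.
Answer: J

Derivation:
Node H's children (from adjacency): J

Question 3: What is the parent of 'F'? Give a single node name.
Scan adjacency: F appears as child of A

Answer: A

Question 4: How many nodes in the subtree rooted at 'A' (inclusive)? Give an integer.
Subtree rooted at A contains: A, C, F, H, J, K
Count = 6

Answer: 6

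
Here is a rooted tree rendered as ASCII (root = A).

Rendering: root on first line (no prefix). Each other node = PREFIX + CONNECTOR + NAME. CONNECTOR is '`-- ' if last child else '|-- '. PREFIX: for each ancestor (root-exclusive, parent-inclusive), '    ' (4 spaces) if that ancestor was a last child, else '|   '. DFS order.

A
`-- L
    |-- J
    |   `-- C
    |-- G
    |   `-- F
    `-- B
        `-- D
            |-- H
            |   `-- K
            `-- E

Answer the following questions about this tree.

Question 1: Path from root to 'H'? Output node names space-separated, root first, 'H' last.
Walk down from root: A -> L -> B -> D -> H

Answer: A L B D H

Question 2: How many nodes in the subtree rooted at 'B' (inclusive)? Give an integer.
Subtree rooted at B contains: B, D, E, H, K
Count = 5

Answer: 5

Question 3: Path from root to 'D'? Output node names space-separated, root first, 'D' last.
Walk down from root: A -> L -> B -> D

Answer: A L B D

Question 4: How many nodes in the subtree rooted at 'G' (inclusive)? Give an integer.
Answer: 2

Derivation:
Subtree rooted at G contains: F, G
Count = 2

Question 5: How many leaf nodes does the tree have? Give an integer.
Leaves (nodes with no children): C, E, F, K

Answer: 4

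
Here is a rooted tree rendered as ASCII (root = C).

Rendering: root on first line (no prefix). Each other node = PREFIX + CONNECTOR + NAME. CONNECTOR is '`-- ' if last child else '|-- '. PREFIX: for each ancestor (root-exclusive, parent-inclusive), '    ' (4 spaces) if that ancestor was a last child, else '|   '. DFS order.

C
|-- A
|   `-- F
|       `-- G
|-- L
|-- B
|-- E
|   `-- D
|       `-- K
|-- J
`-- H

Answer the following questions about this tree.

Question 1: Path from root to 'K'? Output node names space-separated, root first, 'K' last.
Answer: C E D K

Derivation:
Walk down from root: C -> E -> D -> K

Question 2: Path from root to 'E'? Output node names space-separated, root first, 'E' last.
Walk down from root: C -> E

Answer: C E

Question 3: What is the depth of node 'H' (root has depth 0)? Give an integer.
Path from root to H: C -> H
Depth = number of edges = 1

Answer: 1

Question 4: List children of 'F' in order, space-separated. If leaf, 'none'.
Node F's children (from adjacency): G

Answer: G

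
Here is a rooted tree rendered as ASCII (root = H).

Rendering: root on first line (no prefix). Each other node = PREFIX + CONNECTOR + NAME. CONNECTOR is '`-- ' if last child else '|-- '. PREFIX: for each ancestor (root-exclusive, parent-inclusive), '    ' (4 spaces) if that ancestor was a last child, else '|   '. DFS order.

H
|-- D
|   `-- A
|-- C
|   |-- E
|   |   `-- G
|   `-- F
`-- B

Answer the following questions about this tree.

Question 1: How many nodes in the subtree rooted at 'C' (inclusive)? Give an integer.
Answer: 4

Derivation:
Subtree rooted at C contains: C, E, F, G
Count = 4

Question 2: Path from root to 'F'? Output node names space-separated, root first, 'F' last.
Answer: H C F

Derivation:
Walk down from root: H -> C -> F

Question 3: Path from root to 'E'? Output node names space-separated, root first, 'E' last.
Walk down from root: H -> C -> E

Answer: H C E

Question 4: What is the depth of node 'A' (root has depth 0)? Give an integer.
Answer: 2

Derivation:
Path from root to A: H -> D -> A
Depth = number of edges = 2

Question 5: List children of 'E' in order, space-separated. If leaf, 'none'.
Answer: G

Derivation:
Node E's children (from adjacency): G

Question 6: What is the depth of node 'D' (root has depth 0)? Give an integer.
Answer: 1

Derivation:
Path from root to D: H -> D
Depth = number of edges = 1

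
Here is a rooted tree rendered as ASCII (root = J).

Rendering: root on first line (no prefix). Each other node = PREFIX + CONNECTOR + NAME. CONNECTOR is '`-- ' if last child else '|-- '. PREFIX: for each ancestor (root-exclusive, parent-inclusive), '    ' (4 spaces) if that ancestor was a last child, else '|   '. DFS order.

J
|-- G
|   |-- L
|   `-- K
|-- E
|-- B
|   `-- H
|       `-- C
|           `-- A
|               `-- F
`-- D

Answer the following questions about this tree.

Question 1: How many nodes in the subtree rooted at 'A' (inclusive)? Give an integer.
Subtree rooted at A contains: A, F
Count = 2

Answer: 2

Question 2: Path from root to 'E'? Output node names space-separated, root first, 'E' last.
Walk down from root: J -> E

Answer: J E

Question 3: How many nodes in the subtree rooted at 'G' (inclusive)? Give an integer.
Subtree rooted at G contains: G, K, L
Count = 3

Answer: 3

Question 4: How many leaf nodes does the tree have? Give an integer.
Answer: 5

Derivation:
Leaves (nodes with no children): D, E, F, K, L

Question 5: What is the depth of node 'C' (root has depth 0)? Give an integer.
Answer: 3

Derivation:
Path from root to C: J -> B -> H -> C
Depth = number of edges = 3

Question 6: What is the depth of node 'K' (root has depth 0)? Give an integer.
Answer: 2

Derivation:
Path from root to K: J -> G -> K
Depth = number of edges = 2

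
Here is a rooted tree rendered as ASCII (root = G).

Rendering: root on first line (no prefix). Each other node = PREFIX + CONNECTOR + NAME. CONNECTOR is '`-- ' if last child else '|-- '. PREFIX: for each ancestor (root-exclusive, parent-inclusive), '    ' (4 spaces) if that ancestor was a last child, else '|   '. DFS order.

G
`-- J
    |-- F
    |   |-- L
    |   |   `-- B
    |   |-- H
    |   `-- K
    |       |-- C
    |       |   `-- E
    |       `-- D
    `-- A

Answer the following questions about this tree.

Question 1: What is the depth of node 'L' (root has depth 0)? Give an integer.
Path from root to L: G -> J -> F -> L
Depth = number of edges = 3

Answer: 3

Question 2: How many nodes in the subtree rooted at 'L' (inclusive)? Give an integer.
Subtree rooted at L contains: B, L
Count = 2

Answer: 2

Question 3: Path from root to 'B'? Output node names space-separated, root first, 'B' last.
Walk down from root: G -> J -> F -> L -> B

Answer: G J F L B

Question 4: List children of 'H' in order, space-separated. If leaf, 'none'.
Node H's children (from adjacency): (leaf)

Answer: none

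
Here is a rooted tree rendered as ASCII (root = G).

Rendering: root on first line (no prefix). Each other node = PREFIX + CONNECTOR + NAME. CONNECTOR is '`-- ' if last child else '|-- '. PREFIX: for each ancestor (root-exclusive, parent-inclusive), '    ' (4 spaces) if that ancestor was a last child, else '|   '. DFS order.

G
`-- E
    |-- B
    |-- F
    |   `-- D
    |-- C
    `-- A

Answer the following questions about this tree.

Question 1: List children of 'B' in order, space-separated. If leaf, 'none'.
Answer: none

Derivation:
Node B's children (from adjacency): (leaf)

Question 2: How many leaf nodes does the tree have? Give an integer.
Leaves (nodes with no children): A, B, C, D

Answer: 4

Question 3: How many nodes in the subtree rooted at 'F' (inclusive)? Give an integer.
Subtree rooted at F contains: D, F
Count = 2

Answer: 2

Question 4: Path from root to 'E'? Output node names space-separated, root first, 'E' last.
Walk down from root: G -> E

Answer: G E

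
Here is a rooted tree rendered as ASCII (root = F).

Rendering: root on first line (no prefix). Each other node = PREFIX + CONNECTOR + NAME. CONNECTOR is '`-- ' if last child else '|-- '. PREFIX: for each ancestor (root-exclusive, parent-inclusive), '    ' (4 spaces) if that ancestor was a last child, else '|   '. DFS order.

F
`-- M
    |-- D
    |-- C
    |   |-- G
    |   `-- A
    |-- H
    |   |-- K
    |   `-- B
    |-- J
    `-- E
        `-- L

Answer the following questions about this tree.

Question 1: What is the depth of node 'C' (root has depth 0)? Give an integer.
Path from root to C: F -> M -> C
Depth = number of edges = 2

Answer: 2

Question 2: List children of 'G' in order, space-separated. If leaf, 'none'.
Answer: none

Derivation:
Node G's children (from adjacency): (leaf)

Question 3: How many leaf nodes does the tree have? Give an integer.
Answer: 7

Derivation:
Leaves (nodes with no children): A, B, D, G, J, K, L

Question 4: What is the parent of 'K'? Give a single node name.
Answer: H

Derivation:
Scan adjacency: K appears as child of H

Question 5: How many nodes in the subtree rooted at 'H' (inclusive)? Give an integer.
Answer: 3

Derivation:
Subtree rooted at H contains: B, H, K
Count = 3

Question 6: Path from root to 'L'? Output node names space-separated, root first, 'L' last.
Answer: F M E L

Derivation:
Walk down from root: F -> M -> E -> L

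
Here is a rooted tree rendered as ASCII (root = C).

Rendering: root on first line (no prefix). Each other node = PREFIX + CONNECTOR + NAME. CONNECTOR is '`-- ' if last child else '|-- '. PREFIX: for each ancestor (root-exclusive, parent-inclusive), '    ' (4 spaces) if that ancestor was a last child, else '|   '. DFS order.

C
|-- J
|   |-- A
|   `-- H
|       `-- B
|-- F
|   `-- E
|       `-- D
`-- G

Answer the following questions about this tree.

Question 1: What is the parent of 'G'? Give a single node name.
Scan adjacency: G appears as child of C

Answer: C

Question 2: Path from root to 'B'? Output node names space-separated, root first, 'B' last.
Answer: C J H B

Derivation:
Walk down from root: C -> J -> H -> B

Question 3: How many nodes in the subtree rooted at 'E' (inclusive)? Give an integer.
Subtree rooted at E contains: D, E
Count = 2

Answer: 2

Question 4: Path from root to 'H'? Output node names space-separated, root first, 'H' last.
Walk down from root: C -> J -> H

Answer: C J H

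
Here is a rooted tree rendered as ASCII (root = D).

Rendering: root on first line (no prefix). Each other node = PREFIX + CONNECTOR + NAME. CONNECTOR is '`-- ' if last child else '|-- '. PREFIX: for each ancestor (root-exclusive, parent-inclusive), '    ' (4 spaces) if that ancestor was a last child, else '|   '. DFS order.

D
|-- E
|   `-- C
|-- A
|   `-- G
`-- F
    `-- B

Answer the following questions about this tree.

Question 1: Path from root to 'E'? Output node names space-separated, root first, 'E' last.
Walk down from root: D -> E

Answer: D E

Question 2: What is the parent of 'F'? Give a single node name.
Answer: D

Derivation:
Scan adjacency: F appears as child of D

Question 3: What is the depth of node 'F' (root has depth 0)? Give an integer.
Answer: 1

Derivation:
Path from root to F: D -> F
Depth = number of edges = 1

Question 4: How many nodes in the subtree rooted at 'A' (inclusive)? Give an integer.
Subtree rooted at A contains: A, G
Count = 2

Answer: 2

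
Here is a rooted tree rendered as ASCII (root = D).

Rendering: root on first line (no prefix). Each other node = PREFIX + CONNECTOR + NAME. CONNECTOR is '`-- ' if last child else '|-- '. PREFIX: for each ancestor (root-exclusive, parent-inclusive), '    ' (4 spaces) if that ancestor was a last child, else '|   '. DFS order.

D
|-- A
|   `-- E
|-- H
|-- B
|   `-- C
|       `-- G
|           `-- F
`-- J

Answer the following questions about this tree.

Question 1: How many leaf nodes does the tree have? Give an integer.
Answer: 4

Derivation:
Leaves (nodes with no children): E, F, H, J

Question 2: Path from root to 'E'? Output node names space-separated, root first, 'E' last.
Answer: D A E

Derivation:
Walk down from root: D -> A -> E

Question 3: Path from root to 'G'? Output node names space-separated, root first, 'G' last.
Answer: D B C G

Derivation:
Walk down from root: D -> B -> C -> G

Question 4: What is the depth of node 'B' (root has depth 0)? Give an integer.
Path from root to B: D -> B
Depth = number of edges = 1

Answer: 1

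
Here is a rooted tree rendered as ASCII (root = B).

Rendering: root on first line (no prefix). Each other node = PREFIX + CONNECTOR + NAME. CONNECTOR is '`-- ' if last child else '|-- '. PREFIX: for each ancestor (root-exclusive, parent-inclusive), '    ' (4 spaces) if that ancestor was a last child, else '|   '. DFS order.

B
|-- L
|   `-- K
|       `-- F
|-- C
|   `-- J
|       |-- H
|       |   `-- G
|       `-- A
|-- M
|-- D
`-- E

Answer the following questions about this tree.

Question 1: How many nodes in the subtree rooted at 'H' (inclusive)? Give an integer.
Answer: 2

Derivation:
Subtree rooted at H contains: G, H
Count = 2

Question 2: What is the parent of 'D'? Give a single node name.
Answer: B

Derivation:
Scan adjacency: D appears as child of B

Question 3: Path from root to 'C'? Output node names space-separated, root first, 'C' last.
Answer: B C

Derivation:
Walk down from root: B -> C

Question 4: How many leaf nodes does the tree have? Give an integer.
Answer: 6

Derivation:
Leaves (nodes with no children): A, D, E, F, G, M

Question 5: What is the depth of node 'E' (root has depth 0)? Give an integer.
Path from root to E: B -> E
Depth = number of edges = 1

Answer: 1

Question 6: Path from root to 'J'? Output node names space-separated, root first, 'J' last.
Walk down from root: B -> C -> J

Answer: B C J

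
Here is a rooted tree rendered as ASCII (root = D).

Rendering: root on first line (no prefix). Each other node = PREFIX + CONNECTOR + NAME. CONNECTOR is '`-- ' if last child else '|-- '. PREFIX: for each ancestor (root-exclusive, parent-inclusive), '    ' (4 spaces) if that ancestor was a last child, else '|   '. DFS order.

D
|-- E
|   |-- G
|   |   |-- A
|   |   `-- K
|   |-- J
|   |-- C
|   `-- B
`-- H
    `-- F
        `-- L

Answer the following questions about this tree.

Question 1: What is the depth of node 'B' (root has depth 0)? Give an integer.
Answer: 2

Derivation:
Path from root to B: D -> E -> B
Depth = number of edges = 2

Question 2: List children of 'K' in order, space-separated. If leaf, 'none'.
Answer: none

Derivation:
Node K's children (from adjacency): (leaf)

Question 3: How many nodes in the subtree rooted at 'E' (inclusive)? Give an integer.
Subtree rooted at E contains: A, B, C, E, G, J, K
Count = 7

Answer: 7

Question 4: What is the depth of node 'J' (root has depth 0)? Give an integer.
Answer: 2

Derivation:
Path from root to J: D -> E -> J
Depth = number of edges = 2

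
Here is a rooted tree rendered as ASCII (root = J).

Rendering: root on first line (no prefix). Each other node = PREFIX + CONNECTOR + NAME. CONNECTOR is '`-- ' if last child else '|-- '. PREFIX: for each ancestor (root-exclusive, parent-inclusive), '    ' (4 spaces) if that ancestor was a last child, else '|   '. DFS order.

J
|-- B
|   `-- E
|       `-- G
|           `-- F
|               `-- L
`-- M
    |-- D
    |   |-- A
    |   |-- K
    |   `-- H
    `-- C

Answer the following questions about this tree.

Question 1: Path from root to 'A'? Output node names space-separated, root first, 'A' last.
Walk down from root: J -> M -> D -> A

Answer: J M D A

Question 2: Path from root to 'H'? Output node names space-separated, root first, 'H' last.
Walk down from root: J -> M -> D -> H

Answer: J M D H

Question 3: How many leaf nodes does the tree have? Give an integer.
Leaves (nodes with no children): A, C, H, K, L

Answer: 5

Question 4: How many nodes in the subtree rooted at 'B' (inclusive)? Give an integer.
Subtree rooted at B contains: B, E, F, G, L
Count = 5

Answer: 5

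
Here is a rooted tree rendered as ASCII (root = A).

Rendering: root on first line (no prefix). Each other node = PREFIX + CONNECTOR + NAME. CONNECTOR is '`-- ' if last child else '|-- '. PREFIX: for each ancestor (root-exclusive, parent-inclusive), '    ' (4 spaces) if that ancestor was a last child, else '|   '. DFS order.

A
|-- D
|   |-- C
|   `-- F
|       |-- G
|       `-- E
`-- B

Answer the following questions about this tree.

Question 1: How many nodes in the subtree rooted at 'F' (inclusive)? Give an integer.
Answer: 3

Derivation:
Subtree rooted at F contains: E, F, G
Count = 3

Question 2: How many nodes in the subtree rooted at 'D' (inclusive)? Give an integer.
Answer: 5

Derivation:
Subtree rooted at D contains: C, D, E, F, G
Count = 5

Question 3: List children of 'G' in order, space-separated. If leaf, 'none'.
Node G's children (from adjacency): (leaf)

Answer: none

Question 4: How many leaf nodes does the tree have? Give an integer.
Answer: 4

Derivation:
Leaves (nodes with no children): B, C, E, G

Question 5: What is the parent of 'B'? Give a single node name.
Scan adjacency: B appears as child of A

Answer: A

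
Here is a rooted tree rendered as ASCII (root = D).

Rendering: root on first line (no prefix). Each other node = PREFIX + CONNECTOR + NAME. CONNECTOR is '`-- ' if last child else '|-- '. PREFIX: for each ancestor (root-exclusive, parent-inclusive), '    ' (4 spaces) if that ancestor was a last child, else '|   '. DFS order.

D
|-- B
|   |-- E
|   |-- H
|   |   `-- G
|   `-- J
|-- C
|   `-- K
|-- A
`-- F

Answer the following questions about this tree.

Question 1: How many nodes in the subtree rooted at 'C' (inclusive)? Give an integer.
Answer: 2

Derivation:
Subtree rooted at C contains: C, K
Count = 2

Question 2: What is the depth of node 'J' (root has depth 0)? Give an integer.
Answer: 2

Derivation:
Path from root to J: D -> B -> J
Depth = number of edges = 2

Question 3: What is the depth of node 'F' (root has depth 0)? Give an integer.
Answer: 1

Derivation:
Path from root to F: D -> F
Depth = number of edges = 1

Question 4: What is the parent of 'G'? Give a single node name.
Scan adjacency: G appears as child of H

Answer: H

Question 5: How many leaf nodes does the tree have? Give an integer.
Leaves (nodes with no children): A, E, F, G, J, K

Answer: 6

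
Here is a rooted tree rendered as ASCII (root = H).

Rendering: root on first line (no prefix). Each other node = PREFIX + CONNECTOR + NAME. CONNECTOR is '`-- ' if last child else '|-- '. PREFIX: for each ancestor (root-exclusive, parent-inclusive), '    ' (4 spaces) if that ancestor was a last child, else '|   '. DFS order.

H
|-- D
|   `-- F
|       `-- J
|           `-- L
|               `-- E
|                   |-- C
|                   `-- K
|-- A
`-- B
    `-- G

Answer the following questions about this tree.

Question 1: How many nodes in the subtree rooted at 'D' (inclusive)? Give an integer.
Answer: 7

Derivation:
Subtree rooted at D contains: C, D, E, F, J, K, L
Count = 7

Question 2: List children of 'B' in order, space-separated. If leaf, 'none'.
Answer: G

Derivation:
Node B's children (from adjacency): G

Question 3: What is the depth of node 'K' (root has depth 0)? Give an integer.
Path from root to K: H -> D -> F -> J -> L -> E -> K
Depth = number of edges = 6

Answer: 6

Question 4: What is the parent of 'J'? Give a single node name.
Answer: F

Derivation:
Scan adjacency: J appears as child of F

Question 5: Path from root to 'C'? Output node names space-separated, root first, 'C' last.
Answer: H D F J L E C

Derivation:
Walk down from root: H -> D -> F -> J -> L -> E -> C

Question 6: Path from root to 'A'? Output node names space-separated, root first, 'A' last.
Answer: H A

Derivation:
Walk down from root: H -> A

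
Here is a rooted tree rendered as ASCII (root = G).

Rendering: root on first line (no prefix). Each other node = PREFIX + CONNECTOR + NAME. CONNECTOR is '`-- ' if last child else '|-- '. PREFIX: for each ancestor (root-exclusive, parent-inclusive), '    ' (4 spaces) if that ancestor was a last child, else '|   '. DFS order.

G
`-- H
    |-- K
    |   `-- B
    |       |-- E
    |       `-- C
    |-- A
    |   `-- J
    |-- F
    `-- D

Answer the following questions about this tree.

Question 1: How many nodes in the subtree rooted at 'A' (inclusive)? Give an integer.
Subtree rooted at A contains: A, J
Count = 2

Answer: 2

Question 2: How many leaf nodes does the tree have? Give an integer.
Answer: 5

Derivation:
Leaves (nodes with no children): C, D, E, F, J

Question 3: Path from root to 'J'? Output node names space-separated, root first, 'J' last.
Walk down from root: G -> H -> A -> J

Answer: G H A J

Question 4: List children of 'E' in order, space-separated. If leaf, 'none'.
Answer: none

Derivation:
Node E's children (from adjacency): (leaf)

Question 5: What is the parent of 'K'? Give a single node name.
Scan adjacency: K appears as child of H

Answer: H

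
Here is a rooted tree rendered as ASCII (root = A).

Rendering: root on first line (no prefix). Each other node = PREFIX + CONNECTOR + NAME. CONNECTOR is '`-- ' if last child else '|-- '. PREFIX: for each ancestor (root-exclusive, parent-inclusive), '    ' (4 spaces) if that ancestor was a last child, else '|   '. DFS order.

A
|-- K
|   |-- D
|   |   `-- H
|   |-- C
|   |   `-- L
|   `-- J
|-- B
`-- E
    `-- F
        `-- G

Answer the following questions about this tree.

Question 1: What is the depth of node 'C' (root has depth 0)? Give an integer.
Path from root to C: A -> K -> C
Depth = number of edges = 2

Answer: 2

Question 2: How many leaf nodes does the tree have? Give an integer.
Leaves (nodes with no children): B, G, H, J, L

Answer: 5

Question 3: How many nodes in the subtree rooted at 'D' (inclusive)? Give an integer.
Subtree rooted at D contains: D, H
Count = 2

Answer: 2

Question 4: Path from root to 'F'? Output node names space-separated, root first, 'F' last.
Answer: A E F

Derivation:
Walk down from root: A -> E -> F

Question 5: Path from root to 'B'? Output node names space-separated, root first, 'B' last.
Answer: A B

Derivation:
Walk down from root: A -> B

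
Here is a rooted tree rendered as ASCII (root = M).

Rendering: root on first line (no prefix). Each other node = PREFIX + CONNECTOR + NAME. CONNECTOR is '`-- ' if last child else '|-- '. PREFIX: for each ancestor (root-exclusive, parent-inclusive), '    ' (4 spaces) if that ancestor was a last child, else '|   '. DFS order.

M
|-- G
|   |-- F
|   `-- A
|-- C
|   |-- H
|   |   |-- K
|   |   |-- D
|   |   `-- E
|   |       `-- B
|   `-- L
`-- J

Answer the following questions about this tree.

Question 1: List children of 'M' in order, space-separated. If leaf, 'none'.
Node M's children (from adjacency): G, C, J

Answer: G C J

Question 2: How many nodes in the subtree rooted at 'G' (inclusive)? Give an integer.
Subtree rooted at G contains: A, F, G
Count = 3

Answer: 3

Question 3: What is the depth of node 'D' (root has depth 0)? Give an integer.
Path from root to D: M -> C -> H -> D
Depth = number of edges = 3

Answer: 3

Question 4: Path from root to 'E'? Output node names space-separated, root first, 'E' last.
Walk down from root: M -> C -> H -> E

Answer: M C H E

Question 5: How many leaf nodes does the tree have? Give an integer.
Answer: 7

Derivation:
Leaves (nodes with no children): A, B, D, F, J, K, L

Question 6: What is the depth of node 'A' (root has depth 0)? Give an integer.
Answer: 2

Derivation:
Path from root to A: M -> G -> A
Depth = number of edges = 2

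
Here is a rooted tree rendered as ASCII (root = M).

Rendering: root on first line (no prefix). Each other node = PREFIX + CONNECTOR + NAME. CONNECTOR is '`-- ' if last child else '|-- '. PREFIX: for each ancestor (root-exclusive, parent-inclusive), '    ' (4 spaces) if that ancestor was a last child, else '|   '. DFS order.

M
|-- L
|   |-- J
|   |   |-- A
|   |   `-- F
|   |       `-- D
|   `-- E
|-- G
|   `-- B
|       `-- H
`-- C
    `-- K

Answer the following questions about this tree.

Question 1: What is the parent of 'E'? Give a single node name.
Scan adjacency: E appears as child of L

Answer: L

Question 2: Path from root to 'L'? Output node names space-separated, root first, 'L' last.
Answer: M L

Derivation:
Walk down from root: M -> L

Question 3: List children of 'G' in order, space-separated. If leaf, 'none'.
Node G's children (from adjacency): B

Answer: B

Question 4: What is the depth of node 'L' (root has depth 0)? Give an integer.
Path from root to L: M -> L
Depth = number of edges = 1

Answer: 1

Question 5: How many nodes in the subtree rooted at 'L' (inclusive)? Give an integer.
Subtree rooted at L contains: A, D, E, F, J, L
Count = 6

Answer: 6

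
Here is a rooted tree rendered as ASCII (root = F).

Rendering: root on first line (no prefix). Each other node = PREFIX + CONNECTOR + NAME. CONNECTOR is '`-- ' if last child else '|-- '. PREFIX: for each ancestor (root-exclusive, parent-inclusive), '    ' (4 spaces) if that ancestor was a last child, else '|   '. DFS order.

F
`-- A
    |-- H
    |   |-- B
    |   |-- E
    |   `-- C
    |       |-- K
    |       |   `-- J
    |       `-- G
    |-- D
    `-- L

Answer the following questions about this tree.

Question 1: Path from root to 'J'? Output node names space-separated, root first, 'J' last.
Walk down from root: F -> A -> H -> C -> K -> J

Answer: F A H C K J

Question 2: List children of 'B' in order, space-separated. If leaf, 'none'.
Node B's children (from adjacency): (leaf)

Answer: none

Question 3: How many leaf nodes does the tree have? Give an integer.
Leaves (nodes with no children): B, D, E, G, J, L

Answer: 6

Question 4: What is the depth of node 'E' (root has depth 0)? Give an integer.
Answer: 3

Derivation:
Path from root to E: F -> A -> H -> E
Depth = number of edges = 3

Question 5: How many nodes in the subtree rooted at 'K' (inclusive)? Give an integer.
Answer: 2

Derivation:
Subtree rooted at K contains: J, K
Count = 2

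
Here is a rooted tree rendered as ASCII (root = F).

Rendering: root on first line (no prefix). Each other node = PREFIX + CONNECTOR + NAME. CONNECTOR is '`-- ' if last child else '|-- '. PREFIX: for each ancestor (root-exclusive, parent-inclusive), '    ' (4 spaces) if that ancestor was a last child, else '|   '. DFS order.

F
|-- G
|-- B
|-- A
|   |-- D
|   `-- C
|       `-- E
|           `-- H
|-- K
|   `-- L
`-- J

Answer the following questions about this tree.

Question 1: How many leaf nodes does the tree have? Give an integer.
Answer: 6

Derivation:
Leaves (nodes with no children): B, D, G, H, J, L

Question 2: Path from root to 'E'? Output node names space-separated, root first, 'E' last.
Walk down from root: F -> A -> C -> E

Answer: F A C E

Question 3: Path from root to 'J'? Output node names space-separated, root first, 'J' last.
Walk down from root: F -> J

Answer: F J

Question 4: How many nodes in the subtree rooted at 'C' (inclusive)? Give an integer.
Answer: 3

Derivation:
Subtree rooted at C contains: C, E, H
Count = 3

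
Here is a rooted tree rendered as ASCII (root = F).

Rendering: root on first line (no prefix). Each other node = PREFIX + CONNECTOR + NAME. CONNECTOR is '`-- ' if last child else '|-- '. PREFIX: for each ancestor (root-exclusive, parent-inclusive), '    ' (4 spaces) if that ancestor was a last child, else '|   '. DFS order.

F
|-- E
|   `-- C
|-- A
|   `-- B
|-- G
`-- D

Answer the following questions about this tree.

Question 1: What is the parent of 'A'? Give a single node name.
Scan adjacency: A appears as child of F

Answer: F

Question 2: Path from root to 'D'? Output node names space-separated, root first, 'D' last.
Walk down from root: F -> D

Answer: F D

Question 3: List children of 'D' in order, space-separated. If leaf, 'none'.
Node D's children (from adjacency): (leaf)

Answer: none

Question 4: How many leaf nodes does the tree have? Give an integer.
Leaves (nodes with no children): B, C, D, G

Answer: 4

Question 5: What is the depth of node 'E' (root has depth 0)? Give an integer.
Path from root to E: F -> E
Depth = number of edges = 1

Answer: 1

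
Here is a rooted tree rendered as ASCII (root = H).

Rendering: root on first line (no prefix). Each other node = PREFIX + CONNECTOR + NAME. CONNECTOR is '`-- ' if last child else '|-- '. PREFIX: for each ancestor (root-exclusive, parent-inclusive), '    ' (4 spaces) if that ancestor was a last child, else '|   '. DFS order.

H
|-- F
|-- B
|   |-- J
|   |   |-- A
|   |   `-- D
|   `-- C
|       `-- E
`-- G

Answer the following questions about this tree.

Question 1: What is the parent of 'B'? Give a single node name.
Scan adjacency: B appears as child of H

Answer: H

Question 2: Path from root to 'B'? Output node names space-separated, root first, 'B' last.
Walk down from root: H -> B

Answer: H B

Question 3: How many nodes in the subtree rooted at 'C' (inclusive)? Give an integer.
Answer: 2

Derivation:
Subtree rooted at C contains: C, E
Count = 2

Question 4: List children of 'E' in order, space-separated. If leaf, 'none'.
Node E's children (from adjacency): (leaf)

Answer: none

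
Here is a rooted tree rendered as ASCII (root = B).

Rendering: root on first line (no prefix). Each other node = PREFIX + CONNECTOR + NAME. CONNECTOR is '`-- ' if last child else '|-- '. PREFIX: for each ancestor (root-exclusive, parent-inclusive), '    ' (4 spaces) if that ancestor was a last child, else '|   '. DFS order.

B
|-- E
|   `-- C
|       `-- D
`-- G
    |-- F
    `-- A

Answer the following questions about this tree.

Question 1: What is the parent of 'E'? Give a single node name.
Scan adjacency: E appears as child of B

Answer: B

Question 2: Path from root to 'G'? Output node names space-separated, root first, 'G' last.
Answer: B G

Derivation:
Walk down from root: B -> G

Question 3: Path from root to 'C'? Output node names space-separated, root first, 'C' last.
Answer: B E C

Derivation:
Walk down from root: B -> E -> C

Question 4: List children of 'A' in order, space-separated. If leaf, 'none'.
Node A's children (from adjacency): (leaf)

Answer: none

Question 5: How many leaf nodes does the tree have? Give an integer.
Answer: 3

Derivation:
Leaves (nodes with no children): A, D, F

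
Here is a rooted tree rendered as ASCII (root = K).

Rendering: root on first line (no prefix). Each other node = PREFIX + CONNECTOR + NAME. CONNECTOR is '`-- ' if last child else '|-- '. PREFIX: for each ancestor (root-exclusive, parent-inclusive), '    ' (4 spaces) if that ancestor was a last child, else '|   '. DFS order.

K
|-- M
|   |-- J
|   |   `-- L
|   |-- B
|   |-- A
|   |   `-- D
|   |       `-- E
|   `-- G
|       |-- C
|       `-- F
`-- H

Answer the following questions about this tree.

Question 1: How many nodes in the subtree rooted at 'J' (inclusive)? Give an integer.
Answer: 2

Derivation:
Subtree rooted at J contains: J, L
Count = 2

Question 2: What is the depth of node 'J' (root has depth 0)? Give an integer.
Path from root to J: K -> M -> J
Depth = number of edges = 2

Answer: 2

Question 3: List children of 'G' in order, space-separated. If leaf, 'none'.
Answer: C F

Derivation:
Node G's children (from adjacency): C, F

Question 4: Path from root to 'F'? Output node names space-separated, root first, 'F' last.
Answer: K M G F

Derivation:
Walk down from root: K -> M -> G -> F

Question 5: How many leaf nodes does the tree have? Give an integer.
Leaves (nodes with no children): B, C, E, F, H, L

Answer: 6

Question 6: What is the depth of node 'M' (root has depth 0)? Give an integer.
Answer: 1

Derivation:
Path from root to M: K -> M
Depth = number of edges = 1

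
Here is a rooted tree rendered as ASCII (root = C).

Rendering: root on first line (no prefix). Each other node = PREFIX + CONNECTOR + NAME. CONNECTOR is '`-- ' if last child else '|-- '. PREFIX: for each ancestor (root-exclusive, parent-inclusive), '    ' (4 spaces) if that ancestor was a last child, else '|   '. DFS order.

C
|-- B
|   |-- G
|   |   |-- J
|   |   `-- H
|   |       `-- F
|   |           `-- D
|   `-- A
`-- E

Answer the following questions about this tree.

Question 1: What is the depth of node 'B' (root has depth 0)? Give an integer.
Answer: 1

Derivation:
Path from root to B: C -> B
Depth = number of edges = 1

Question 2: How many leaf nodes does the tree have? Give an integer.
Answer: 4

Derivation:
Leaves (nodes with no children): A, D, E, J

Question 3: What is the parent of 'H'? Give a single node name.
Answer: G

Derivation:
Scan adjacency: H appears as child of G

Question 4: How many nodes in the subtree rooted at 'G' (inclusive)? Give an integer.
Subtree rooted at G contains: D, F, G, H, J
Count = 5

Answer: 5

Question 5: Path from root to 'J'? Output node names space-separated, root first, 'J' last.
Walk down from root: C -> B -> G -> J

Answer: C B G J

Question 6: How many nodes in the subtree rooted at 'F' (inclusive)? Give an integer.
Answer: 2

Derivation:
Subtree rooted at F contains: D, F
Count = 2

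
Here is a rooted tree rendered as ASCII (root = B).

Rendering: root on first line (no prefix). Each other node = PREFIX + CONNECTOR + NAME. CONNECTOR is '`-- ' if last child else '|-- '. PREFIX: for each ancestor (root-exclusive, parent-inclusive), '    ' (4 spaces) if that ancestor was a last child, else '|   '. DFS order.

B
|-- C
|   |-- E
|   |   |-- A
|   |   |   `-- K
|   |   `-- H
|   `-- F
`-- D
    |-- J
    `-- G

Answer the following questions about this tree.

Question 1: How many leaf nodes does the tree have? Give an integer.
Leaves (nodes with no children): F, G, H, J, K

Answer: 5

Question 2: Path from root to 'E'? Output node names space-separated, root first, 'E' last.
Answer: B C E

Derivation:
Walk down from root: B -> C -> E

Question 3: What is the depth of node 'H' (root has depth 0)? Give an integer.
Answer: 3

Derivation:
Path from root to H: B -> C -> E -> H
Depth = number of edges = 3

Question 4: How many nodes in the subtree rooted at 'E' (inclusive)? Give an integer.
Answer: 4

Derivation:
Subtree rooted at E contains: A, E, H, K
Count = 4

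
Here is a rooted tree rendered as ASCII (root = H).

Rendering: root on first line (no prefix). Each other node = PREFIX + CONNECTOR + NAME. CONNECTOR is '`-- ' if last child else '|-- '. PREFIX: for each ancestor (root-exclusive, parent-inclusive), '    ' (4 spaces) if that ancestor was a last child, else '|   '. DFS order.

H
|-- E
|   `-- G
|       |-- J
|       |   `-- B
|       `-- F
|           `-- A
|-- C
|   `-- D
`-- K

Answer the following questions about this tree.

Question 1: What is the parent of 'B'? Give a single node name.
Scan adjacency: B appears as child of J

Answer: J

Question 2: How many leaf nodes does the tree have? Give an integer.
Answer: 4

Derivation:
Leaves (nodes with no children): A, B, D, K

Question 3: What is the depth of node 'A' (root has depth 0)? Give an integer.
Answer: 4

Derivation:
Path from root to A: H -> E -> G -> F -> A
Depth = number of edges = 4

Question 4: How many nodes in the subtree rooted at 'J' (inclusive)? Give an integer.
Subtree rooted at J contains: B, J
Count = 2

Answer: 2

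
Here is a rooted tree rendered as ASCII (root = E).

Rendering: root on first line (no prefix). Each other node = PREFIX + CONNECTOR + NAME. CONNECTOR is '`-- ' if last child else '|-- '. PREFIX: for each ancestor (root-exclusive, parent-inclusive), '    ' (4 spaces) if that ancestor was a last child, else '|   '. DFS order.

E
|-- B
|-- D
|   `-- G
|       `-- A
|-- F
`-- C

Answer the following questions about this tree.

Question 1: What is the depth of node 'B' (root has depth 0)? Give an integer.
Path from root to B: E -> B
Depth = number of edges = 1

Answer: 1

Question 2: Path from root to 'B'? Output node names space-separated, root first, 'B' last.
Answer: E B

Derivation:
Walk down from root: E -> B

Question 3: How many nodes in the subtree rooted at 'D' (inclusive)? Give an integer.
Subtree rooted at D contains: A, D, G
Count = 3

Answer: 3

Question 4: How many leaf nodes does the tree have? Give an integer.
Leaves (nodes with no children): A, B, C, F

Answer: 4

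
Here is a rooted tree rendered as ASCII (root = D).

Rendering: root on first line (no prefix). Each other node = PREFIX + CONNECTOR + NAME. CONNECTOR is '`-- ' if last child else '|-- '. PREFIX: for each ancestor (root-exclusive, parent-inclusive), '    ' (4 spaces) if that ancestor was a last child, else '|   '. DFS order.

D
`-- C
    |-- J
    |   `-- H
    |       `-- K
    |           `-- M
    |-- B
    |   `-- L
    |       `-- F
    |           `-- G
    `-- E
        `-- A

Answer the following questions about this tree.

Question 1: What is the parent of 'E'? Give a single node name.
Scan adjacency: E appears as child of C

Answer: C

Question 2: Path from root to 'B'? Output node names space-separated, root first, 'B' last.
Walk down from root: D -> C -> B

Answer: D C B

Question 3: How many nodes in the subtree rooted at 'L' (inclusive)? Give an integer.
Answer: 3

Derivation:
Subtree rooted at L contains: F, G, L
Count = 3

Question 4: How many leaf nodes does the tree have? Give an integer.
Answer: 3

Derivation:
Leaves (nodes with no children): A, G, M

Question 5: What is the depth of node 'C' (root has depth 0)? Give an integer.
Path from root to C: D -> C
Depth = number of edges = 1

Answer: 1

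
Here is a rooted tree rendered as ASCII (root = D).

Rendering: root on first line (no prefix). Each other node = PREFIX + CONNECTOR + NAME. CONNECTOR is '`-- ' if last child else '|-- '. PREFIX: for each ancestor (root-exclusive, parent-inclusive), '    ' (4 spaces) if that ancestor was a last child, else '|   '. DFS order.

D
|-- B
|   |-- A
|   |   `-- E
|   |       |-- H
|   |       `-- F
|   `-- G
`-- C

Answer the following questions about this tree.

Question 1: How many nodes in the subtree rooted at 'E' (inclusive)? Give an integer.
Subtree rooted at E contains: E, F, H
Count = 3

Answer: 3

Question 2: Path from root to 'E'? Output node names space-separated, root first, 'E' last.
Answer: D B A E

Derivation:
Walk down from root: D -> B -> A -> E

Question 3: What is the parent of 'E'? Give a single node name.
Answer: A

Derivation:
Scan adjacency: E appears as child of A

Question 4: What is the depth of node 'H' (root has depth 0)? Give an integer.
Path from root to H: D -> B -> A -> E -> H
Depth = number of edges = 4

Answer: 4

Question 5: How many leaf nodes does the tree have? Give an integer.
Answer: 4

Derivation:
Leaves (nodes with no children): C, F, G, H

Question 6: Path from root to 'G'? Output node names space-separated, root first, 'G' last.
Walk down from root: D -> B -> G

Answer: D B G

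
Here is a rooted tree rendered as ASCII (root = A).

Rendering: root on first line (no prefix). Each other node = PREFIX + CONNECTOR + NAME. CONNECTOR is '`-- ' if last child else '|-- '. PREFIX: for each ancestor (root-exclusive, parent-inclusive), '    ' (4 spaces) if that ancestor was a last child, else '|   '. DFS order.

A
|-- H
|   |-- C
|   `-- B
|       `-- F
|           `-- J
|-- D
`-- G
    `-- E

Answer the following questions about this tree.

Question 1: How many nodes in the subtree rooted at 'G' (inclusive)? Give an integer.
Subtree rooted at G contains: E, G
Count = 2

Answer: 2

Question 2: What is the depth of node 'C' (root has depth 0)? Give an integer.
Answer: 2

Derivation:
Path from root to C: A -> H -> C
Depth = number of edges = 2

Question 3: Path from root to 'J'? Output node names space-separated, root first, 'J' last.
Answer: A H B F J

Derivation:
Walk down from root: A -> H -> B -> F -> J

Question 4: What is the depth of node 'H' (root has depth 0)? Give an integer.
Answer: 1

Derivation:
Path from root to H: A -> H
Depth = number of edges = 1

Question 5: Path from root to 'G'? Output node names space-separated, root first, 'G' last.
Walk down from root: A -> G

Answer: A G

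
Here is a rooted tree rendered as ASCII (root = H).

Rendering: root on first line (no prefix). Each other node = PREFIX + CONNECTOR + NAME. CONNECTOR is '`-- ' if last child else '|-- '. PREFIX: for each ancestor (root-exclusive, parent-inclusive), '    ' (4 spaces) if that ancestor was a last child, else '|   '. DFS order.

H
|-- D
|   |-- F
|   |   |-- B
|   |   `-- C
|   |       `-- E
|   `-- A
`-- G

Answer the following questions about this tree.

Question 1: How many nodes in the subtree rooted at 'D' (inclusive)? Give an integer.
Answer: 6

Derivation:
Subtree rooted at D contains: A, B, C, D, E, F
Count = 6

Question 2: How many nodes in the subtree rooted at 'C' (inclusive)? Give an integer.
Answer: 2

Derivation:
Subtree rooted at C contains: C, E
Count = 2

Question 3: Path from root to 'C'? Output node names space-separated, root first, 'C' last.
Walk down from root: H -> D -> F -> C

Answer: H D F C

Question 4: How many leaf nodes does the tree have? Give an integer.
Leaves (nodes with no children): A, B, E, G

Answer: 4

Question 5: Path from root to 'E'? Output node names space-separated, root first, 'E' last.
Answer: H D F C E

Derivation:
Walk down from root: H -> D -> F -> C -> E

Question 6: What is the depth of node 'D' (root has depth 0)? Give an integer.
Answer: 1

Derivation:
Path from root to D: H -> D
Depth = number of edges = 1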